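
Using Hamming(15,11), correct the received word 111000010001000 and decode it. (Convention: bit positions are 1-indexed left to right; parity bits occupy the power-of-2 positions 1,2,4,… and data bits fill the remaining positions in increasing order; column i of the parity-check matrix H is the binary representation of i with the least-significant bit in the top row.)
Syndrome s = H · r^T (mod 2), r = 111000010001000:
  s[0] = (101010101010101)·(111000010001000) mod 2 = 1+0+1+0+0+0+0+0+0+0+0+0+0+0+0 mod 2 = 0
  s[1] = (011001100110011)·(111000010001000) mod 2 = 0+1+1+0+0+0+0+0+0+0+0+0+0+0+0 mod 2 = 0
  s[2] = (000111100001111)·(111000010001000) mod 2 = 0+0+0+0+0+0+0+0+0+0+0+1+0+0+0 mod 2 = 1
  s[3] = (000000011111111)·(111000010001000) mod 2 = 0+0+0+0+0+0+0+1+0+0+0+1+0+0+0 mod 2 = 0
Syndrome = 0010
Column 4 of H equals this syndrome → error at bit 4 (1-indexed).
Flip bit 4: 111000010001000 → 111100010001000
Extract data bits at positions {3,5,6,7,9,10,11,12,13,14,15}: 10000001000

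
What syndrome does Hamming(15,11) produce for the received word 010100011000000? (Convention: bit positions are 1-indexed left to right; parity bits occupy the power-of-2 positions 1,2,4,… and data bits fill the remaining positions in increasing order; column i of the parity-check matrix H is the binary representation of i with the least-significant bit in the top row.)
Syndrome s = H · r^T (mod 2), r = 010100011000000:
  s[0] = (101010101010101)·(010100011000000) mod 2 = 0+0+0+0+0+0+0+0+1+0+0+0+0+0+0 mod 2 = 1
  s[1] = (011001100110011)·(010100011000000) mod 2 = 0+1+0+0+0+0+0+0+0+0+0+0+0+0+0 mod 2 = 1
  s[2] = (000111100001111)·(010100011000000) mod 2 = 0+0+0+1+0+0+0+0+0+0+0+0+0+0+0 mod 2 = 1
  s[3] = (000000011111111)·(010100011000000) mod 2 = 0+0+0+0+0+0+0+1+1+0+0+0+0+0+0 mod 2 = 0
Syndrome = 1110
Non-zero syndrome: error at position 7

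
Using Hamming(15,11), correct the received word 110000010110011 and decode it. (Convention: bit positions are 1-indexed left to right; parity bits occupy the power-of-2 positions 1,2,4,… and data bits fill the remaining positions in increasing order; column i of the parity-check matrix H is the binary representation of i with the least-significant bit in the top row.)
Syndrome s = H · r^T (mod 2), r = 110000010110011:
  s[0] = (101010101010101)·(110000010110011) mod 2 = 1+0+0+0+0+0+0+0+0+0+1+0+0+0+1 mod 2 = 1
  s[1] = (011001100110011)·(110000010110011) mod 2 = 0+1+0+0+0+0+0+0+0+1+1+0+0+1+1 mod 2 = 1
  s[2] = (000111100001111)·(110000010110011) mod 2 = 0+0+0+0+0+0+0+0+0+0+0+0+0+1+1 mod 2 = 0
  s[3] = (000000011111111)·(110000010110011) mod 2 = 0+0+0+0+0+0+0+1+0+1+1+0+0+1+1 mod 2 = 1
Syndrome = 1101
Column 11 of H equals this syndrome → error at bit 11 (1-indexed).
Flip bit 11: 110000010110011 → 110000010100011
Extract data bits at positions {3,5,6,7,9,10,11,12,13,14,15}: 00000100011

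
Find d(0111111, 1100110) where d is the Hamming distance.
XOR = 1011001, count of 1s = 4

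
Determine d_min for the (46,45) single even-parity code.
d_min = 2 (flipping one data bit also flips the parity bit, so the two closest codewords differ in exactly 2 positions).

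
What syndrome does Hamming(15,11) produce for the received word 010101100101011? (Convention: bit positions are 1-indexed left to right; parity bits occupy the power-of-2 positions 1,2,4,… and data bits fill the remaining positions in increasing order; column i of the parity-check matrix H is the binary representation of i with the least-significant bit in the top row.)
Syndrome s = H · r^T (mod 2), r = 010101100101011:
  s[0] = (101010101010101)·(010101100101011) mod 2 = 0+0+0+0+0+0+1+0+0+0+0+0+0+0+1 mod 2 = 0
  s[1] = (011001100110011)·(010101100101011) mod 2 = 0+1+0+0+0+1+1+0+0+1+0+0+0+1+1 mod 2 = 0
  s[2] = (000111100001111)·(010101100101011) mod 2 = 0+0+0+1+0+1+1+0+0+0+0+1+0+1+1 mod 2 = 0
  s[3] = (000000011111111)·(010101100101011) mod 2 = 0+0+0+0+0+0+0+0+0+1+0+1+0+1+1 mod 2 = 0
Syndrome = 0000
s = 0: no error detected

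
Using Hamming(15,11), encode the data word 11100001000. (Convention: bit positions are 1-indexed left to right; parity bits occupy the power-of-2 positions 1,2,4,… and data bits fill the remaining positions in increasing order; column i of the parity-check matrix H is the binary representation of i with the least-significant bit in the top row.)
Codeword c = d · G (mod 2), d = 11100001000:
  c[0] = d·G[:,0] = (11100001000)·(11011010101) mod 2 = 1+1+0+0+0+0+0+0+0+0+0 mod 2 = 0
  c[1] = d·G[:,1] = (11100001000)·(10110110011) mod 2 = 1+0+1+0+0+0+0+0+0+0+0 mod 2 = 0
  c[2] = d·G[:,2] = (11100001000)·(10000000000) mod 2 = 1+0+0+0+0+0+0+0+0+0+0 mod 2 = 1
  c[3] = d·G[:,3] = (11100001000)·(01110001111) mod 2 = 0+1+1+0+0+0+0+1+0+0+0 mod 2 = 1
  c[4] = d·G[:,4] = (11100001000)·(01000000000) mod 2 = 0+1+0+0+0+0+0+0+0+0+0 mod 2 = 1
  c[5] = d·G[:,5] = (11100001000)·(00100000000) mod 2 = 0+0+1+0+0+0+0+0+0+0+0 mod 2 = 1
  c[6] = d·G[:,6] = (11100001000)·(00010000000) mod 2 = 0+0+0+0+0+0+0+0+0+0+0 mod 2 = 0
  c[7] = d·G[:,7] = (11100001000)·(00001111111) mod 2 = 0+0+0+0+0+0+0+1+0+0+0 mod 2 = 1
  c[8] = d·G[:,8] = (11100001000)·(00001000000) mod 2 = 0+0+0+0+0+0+0+0+0+0+0 mod 2 = 0
  c[9] = d·G[:,9] = (11100001000)·(00000100000) mod 2 = 0+0+0+0+0+0+0+0+0+0+0 mod 2 = 0
  c[10] = d·G[:,10] = (11100001000)·(00000010000) mod 2 = 0+0+0+0+0+0+0+0+0+0+0 mod 2 = 0
  c[11] = d·G[:,11] = (11100001000)·(00000001000) mod 2 = 0+0+0+0+0+0+0+1+0+0+0 mod 2 = 1
  c[12] = d·G[:,12] = (11100001000)·(00000000100) mod 2 = 0+0+0+0+0+0+0+0+0+0+0 mod 2 = 0
  c[13] = d·G[:,13] = (11100001000)·(00000000010) mod 2 = 0+0+0+0+0+0+0+0+0+0+0 mod 2 = 0
  c[14] = d·G[:,14] = (11100001000)·(00000000001) mod 2 = 0+0+0+0+0+0+0+0+0+0+0 mod 2 = 0
Codeword = 001111010001000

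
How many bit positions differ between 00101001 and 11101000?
XOR = 11000001, count of 1s = 3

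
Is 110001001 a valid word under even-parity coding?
Sum of all bits: 1+1+0+0+0+1+0+0+1 = 4; 4 mod 2 = 0. Result is 0 → valid parity.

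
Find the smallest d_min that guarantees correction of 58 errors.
Correcting t errors requires d_min ≥ 2t + 1 = 2·58 + 1 = 117.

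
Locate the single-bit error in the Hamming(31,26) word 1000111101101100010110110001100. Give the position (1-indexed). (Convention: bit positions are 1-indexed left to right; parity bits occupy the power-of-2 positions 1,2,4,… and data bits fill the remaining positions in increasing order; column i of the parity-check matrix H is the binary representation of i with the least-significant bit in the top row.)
Syndrome s = H · r^T (mod 2), r = 1000111101101100010110110001100:
  s[0] = (1010101010101010101010101010101)·(1000111101101100010110110001100) mod 2 = 1+0+0+0+1+0+1+0+0+0+1+0+1+0+0+0+0+0+0+0+1+0+1+0+0+0+0+0+1+0+0 mod 2 = 0
  s[1] = (0110011001100110011001100110011)·(1000111101101100010110110001100) mod 2 = 0+0+0+0+0+1+1+0+0+1+1+0+0+1+0+0+0+1+0+0+0+0+1+0+0+0+0+0+0+0+0 mod 2 = 1
  s[2] = (0001111000011110000111100001111)·(1000111101101100010110110001100) mod 2 = 0+0+0+0+1+1+1+0+0+0+0+0+1+1+0+0+0+0+0+1+1+0+1+0+0+0+0+1+1+0+0 mod 2 = 0
  s[3] = (0000000111111110000000011111111)·(1000111101101100010110110001100) mod 2 = 0+0+0+0+0+0+0+1+0+1+1+0+1+1+0+0+0+0+0+0+0+0+0+1+0+0+0+1+1+0+0 mod 2 = 0
  s[4] = (0000000000000001111111111111111)·(1000111101101100010110110001100) mod 2 = 0+0+0+0+0+0+0+0+0+0+0+0+0+0+0+0+0+1+0+1+1+0+1+1+0+0+0+1+1+0+0 mod 2 = 1
Syndrome = 01001
Column i of H is the binary representation of i, so the syndrome is the binary index of the flipped bit.
Read s = 01001 with s[0] as LSB: 0·2^0 + 1·2^1 + 0·2^2 + 0·2^3 + 1·2^4 = 18.
Error is at bit position 18.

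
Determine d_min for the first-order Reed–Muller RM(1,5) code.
d_min = 16 (RM(1,5) has length 32 and minimum distance 2^(m−1) = 16).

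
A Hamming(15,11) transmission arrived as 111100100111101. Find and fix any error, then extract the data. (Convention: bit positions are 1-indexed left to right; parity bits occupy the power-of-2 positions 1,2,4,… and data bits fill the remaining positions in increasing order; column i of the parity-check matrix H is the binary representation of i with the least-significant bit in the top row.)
Syndrome s = H · r^T (mod 2), r = 111100100111101:
  s[0] = (101010101010101)·(111100100111101) mod 2 = 1+0+1+0+0+0+1+0+0+0+1+0+1+0+1 mod 2 = 0
  s[1] = (011001100110011)·(111100100111101) mod 2 = 0+1+1+0+0+0+1+0+0+1+1+0+0+0+1 mod 2 = 0
  s[2] = (000111100001111)·(111100100111101) mod 2 = 0+0+0+1+0+0+1+0+0+0+0+1+1+0+1 mod 2 = 1
  s[3] = (000000011111111)·(111100100111101) mod 2 = 0+0+0+0+0+0+0+0+0+1+1+1+1+0+1 mod 2 = 1
Syndrome = 0011
Column 12 of H equals this syndrome → error at bit 12 (1-indexed).
Flip bit 12: 111100100111101 → 111100100110101
Extract data bits at positions {3,5,6,7,9,10,11,12,13,14,15}: 10010110101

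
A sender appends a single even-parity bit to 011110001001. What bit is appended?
Sum of data bits: 0+1+1+1+1+0+0+0+1+0+0+1 = 6.
6 mod 2 = 0, so parity bit = 0.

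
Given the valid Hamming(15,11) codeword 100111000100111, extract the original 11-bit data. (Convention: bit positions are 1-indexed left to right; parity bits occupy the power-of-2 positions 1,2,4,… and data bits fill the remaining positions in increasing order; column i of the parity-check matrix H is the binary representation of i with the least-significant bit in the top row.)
Parity bits occupy power-of-2 positions; data bits are at positions {3,5,6,7,9,10,11,12,13,14,15} (1-indexed).
Extract: c[3]=0 c[5]=1 c[6]=1 c[7]=0 c[9]=0 c[10]=1 c[11]=0 c[12]=0 c[13]=1 c[14]=1 c[15]=1
Data = 01100100111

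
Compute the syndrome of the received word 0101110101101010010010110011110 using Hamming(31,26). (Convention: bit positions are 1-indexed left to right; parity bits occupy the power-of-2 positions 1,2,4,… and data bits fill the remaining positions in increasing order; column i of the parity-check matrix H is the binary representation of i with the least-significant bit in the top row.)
Syndrome s = H · r^T (mod 2), r = 0101110101101010010010110011110:
  s[0] = (1010101010101010101010101010101)·(0101110101101010010010110011110) mod 2 = 0+0+0+0+1+0+0+0+0+0+1+0+1+0+1+0+0+0+0+0+1+0+1+0+0+0+1+0+1+0+0 mod 2 = 0
  s[1] = (0110011001100110011001100110011)·(0101110101101010010010110011110) mod 2 = 0+1+0+0+0+1+0+0+0+1+1+0+0+0+1+0+0+1+0+0+0+0+1+0+0+0+1+0+0+1+0 mod 2 = 1
  s[2] = (0001111000011110000111100001111)·(0101110101101010010010110011110) mod 2 = 0+0+0+1+1+1+0+0+0+0+0+0+1+0+1+0+0+0+0+0+1+0+1+0+0+0+0+1+1+1+0 mod 2 = 0
  s[3] = (0000000111111110000000011111111)·(0101110101101010010010110011110) mod 2 = 0+0+0+0+0+0+0+1+0+1+1+0+1+0+1+0+0+0+0+0+0+0+0+1+0+0+1+1+1+1+0 mod 2 = 0
  s[4] = (0000000000000001111111111111111)·(0101110101101010010010110011110) mod 2 = 0+0+0+0+0+0+0+0+0+0+0+0+0+0+0+0+0+1+0+0+1+0+1+1+0+0+1+1+1+1+0 mod 2 = 0
Syndrome = 01000
Non-zero syndrome: error at position 2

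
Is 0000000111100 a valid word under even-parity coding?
Sum of all bits: 0+0+0+0+0+0+0+1+1+1+1+0+0 = 4; 4 mod 2 = 0. Result is 0 → valid parity.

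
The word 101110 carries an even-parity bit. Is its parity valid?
Sum of all bits: 1+0+1+1+1+0 = 4; 4 mod 2 = 0. Result is 0 → valid parity.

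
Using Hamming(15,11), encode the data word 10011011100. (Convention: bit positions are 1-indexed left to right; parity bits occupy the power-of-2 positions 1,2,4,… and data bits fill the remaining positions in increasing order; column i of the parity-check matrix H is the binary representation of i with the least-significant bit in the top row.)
Codeword c = d · G (mod 2), d = 10011011100:
  c[0] = d·G[:,0] = (10011011100)·(11011010101) mod 2 = 1+0+0+1+1+0+1+0+1+0+0 mod 2 = 1
  c[1] = d·G[:,1] = (10011011100)·(10110110011) mod 2 = 1+0+0+1+0+0+1+0+0+0+0 mod 2 = 1
  c[2] = d·G[:,2] = (10011011100)·(10000000000) mod 2 = 1+0+0+0+0+0+0+0+0+0+0 mod 2 = 1
  c[3] = d·G[:,3] = (10011011100)·(01110001111) mod 2 = 0+0+0+1+0+0+0+1+1+0+0 mod 2 = 1
  c[4] = d·G[:,4] = (10011011100)·(01000000000) mod 2 = 0+0+0+0+0+0+0+0+0+0+0 mod 2 = 0
  c[5] = d·G[:,5] = (10011011100)·(00100000000) mod 2 = 0+0+0+0+0+0+0+0+0+0+0 mod 2 = 0
  c[6] = d·G[:,6] = (10011011100)·(00010000000) mod 2 = 0+0+0+1+0+0+0+0+0+0+0 mod 2 = 1
  c[7] = d·G[:,7] = (10011011100)·(00001111111) mod 2 = 0+0+0+0+1+0+1+1+1+0+0 mod 2 = 0
  c[8] = d·G[:,8] = (10011011100)·(00001000000) mod 2 = 0+0+0+0+1+0+0+0+0+0+0 mod 2 = 1
  c[9] = d·G[:,9] = (10011011100)·(00000100000) mod 2 = 0+0+0+0+0+0+0+0+0+0+0 mod 2 = 0
  c[10] = d·G[:,10] = (10011011100)·(00000010000) mod 2 = 0+0+0+0+0+0+1+0+0+0+0 mod 2 = 1
  c[11] = d·G[:,11] = (10011011100)·(00000001000) mod 2 = 0+0+0+0+0+0+0+1+0+0+0 mod 2 = 1
  c[12] = d·G[:,12] = (10011011100)·(00000000100) mod 2 = 0+0+0+0+0+0+0+0+1+0+0 mod 2 = 1
  c[13] = d·G[:,13] = (10011011100)·(00000000010) mod 2 = 0+0+0+0+0+0+0+0+0+0+0 mod 2 = 0
  c[14] = d·G[:,14] = (10011011100)·(00000000001) mod 2 = 0+0+0+0+0+0+0+0+0+0+0 mod 2 = 0
Codeword = 111100101011100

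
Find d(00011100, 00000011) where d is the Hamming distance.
XOR = 00011111, count of 1s = 5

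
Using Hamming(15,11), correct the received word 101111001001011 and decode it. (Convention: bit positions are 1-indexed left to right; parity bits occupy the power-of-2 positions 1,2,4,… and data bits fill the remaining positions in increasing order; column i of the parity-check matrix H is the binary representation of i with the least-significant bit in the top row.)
Syndrome s = H · r^T (mod 2), r = 101111001001011:
  s[0] = (101010101010101)·(101111001001011) mod 2 = 1+0+1+0+1+0+0+0+1+0+0+0+0+0+1 mod 2 = 1
  s[1] = (011001100110011)·(101111001001011) mod 2 = 0+0+1+0+0+1+0+0+0+0+0+0+0+1+1 mod 2 = 0
  s[2] = (000111100001111)·(101111001001011) mod 2 = 0+0+0+1+1+1+0+0+0+0+0+1+0+1+1 mod 2 = 0
  s[3] = (000000011111111)·(101111001001011) mod 2 = 0+0+0+0+0+0+0+0+1+0+0+1+0+1+1 mod 2 = 0
Syndrome = 1000
Column 1 of H equals this syndrome → error at bit 1 (1-indexed).
Flip bit 1: 101111001001011 → 001111001001011
Extract data bits at positions {3,5,6,7,9,10,11,12,13,14,15}: 11101001011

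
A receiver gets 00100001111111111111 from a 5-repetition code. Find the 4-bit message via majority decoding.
Split into 5-bit blocks and majority-vote each:
  block 1 = 00100: 1 ones, 4 zeros → 0
  block 2 = 00111: 3 ones, 2 zeros → 1
  block 3 = 11111: 5 ones, 0 zeros → 1
  block 4 = 11111: 5 ones, 0 zeros → 1
Decoded = 0111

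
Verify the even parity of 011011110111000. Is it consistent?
Sum of all bits: 0+1+1+0+1+1+1+1+0+1+1+1+0+0+0 = 9; 9 mod 2 = 1. Result is 1 → parity error detected.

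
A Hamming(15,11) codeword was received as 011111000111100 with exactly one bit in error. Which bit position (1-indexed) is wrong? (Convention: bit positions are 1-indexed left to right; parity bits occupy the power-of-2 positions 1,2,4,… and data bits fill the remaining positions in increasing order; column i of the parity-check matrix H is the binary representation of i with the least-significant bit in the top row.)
Syndrome s = H · r^T (mod 2), r = 011111000111100:
  s[0] = (101010101010101)·(011111000111100) mod 2 = 0+0+1+0+1+0+0+0+0+0+1+0+1+0+0 mod 2 = 0
  s[1] = (011001100110011)·(011111000111100) mod 2 = 0+1+1+0+0+1+0+0+0+1+1+0+0+0+0 mod 2 = 1
  s[2] = (000111100001111)·(011111000111100) mod 2 = 0+0+0+1+1+1+0+0+0+0+0+1+1+0+0 mod 2 = 1
  s[3] = (000000011111111)·(011111000111100) mod 2 = 0+0+0+0+0+0+0+0+0+1+1+1+1+0+0 mod 2 = 0
Syndrome = 0110
Column i of H is the binary representation of i, so the syndrome is the binary index of the flipped bit.
Read s = 0110 with s[0] as LSB: 0·2^0 + 1·2^1 + 1·2^2 + 0·2^3 = 6.
Error is at bit position 6.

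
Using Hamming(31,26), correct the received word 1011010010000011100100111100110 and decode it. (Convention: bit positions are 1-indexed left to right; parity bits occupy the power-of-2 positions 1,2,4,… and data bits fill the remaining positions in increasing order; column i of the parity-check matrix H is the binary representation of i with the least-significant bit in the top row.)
Syndrome s = H · r^T (mod 2), r = 1011010010000011100100111100110:
  s[0] = (1010101010101010101010101010101)·(1011010010000011100100111100110) mod 2 = 1+0+1+0+0+0+0+0+1+0+0+0+0+0+1+0+1+0+0+0+0+0+1+0+1+0+0+0+1+0+0 mod 2 = 0
  s[1] = (0110011001100110011001100110011)·(1011010010000011100100111100110) mod 2 = 0+0+1+0+0+1+0+0+0+0+0+0+0+0+1+0+0+0+0+0+0+0+1+0+0+1+0+0+0+1+0 mod 2 = 0
  s[2] = (0001111000011110000111100001111)·(1011010010000011100100111100110) mod 2 = 0+0+0+1+0+1+0+0+0+0+0+0+0+0+1+0+0+0+0+1+0+0+1+0+0+0+0+0+1+1+0 mod 2 = 1
  s[3] = (0000000111111110000000011111111)·(1011010010000011100100111100110) mod 2 = 0+0+0+0+0+0+0+0+1+0+0+0+0+0+1+0+0+0+0+0+0+0+0+1+1+1+0+0+1+1+0 mod 2 = 1
  s[4] = (0000000000000001111111111111111)·(1011010010000011100100111100110) mod 2 = 0+0+0+0+0+0+0+0+0+0+0+0+0+0+0+1+1+0+0+1+0+0+1+1+1+1+0+0+1+1+0 mod 2 = 1
Syndrome = 00111
Column 28 of H equals this syndrome → error at bit 28 (1-indexed).
Flip bit 28: 1011010010000011100100111100110 → 1011010010000011100100111101110
Extract data bits at positions {3,5,6,7,9,10,11,12,13,14,15,17,18,19,20,21,22,23,24,25,26,27,28,29,30,31}: 10101000001100100111101110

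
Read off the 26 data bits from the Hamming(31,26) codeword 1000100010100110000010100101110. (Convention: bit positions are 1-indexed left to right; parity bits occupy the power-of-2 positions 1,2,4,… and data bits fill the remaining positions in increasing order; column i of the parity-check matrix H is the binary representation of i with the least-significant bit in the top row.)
Parity bits occupy power-of-2 positions; data bits are at positions {3,5,6,7,9,10,11,12,13,14,15,17,18,19,20,21,22,23,24,25,26,27,28,29,30,31} (1-indexed).
Extract: c[3]=0 c[5]=1 c[6]=0 c[7]=0 c[9]=1 c[10]=0 c[11]=1 c[12]=0 c[13]=0 c[14]=1 c[15]=1 c[17]=0 c[18]=0 c[19]=0 c[20]=0 c[21]=1 c[22]=0 c[23]=1 c[24]=0 c[25]=0 c[26]=1 c[27]=0 c[28]=1 c[29]=1 c[30]=1 c[31]=0
Data = 01001010011000010100101110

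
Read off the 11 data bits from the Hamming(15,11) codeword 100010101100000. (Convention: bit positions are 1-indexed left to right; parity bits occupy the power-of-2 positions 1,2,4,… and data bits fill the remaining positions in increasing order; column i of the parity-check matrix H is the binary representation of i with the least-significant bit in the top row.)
Parity bits occupy power-of-2 positions; data bits are at positions {3,5,6,7,9,10,11,12,13,14,15} (1-indexed).
Extract: c[3]=0 c[5]=1 c[6]=0 c[7]=1 c[9]=1 c[10]=1 c[11]=0 c[12]=0 c[13]=0 c[14]=0 c[15]=0
Data = 01011100000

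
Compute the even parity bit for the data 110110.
Sum of data bits: 1+1+0+1+1+0 = 4.
4 mod 2 = 0, so parity bit = 0.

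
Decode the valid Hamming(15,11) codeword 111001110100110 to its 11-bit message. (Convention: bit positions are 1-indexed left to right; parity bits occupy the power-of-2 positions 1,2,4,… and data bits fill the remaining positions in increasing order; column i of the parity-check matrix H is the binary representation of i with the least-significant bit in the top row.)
Parity bits occupy power-of-2 positions; data bits are at positions {3,5,6,7,9,10,11,12,13,14,15} (1-indexed).
Extract: c[3]=1 c[5]=0 c[6]=1 c[7]=1 c[9]=0 c[10]=1 c[11]=0 c[12]=0 c[13]=1 c[14]=1 c[15]=0
Data = 10110100110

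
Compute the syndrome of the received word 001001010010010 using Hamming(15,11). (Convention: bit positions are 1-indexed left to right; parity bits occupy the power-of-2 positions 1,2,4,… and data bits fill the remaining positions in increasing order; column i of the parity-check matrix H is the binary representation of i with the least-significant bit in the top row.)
Syndrome s = H · r^T (mod 2), r = 001001010010010:
  s[0] = (101010101010101)·(001001010010010) mod 2 = 0+0+1+0+0+0+0+0+0+0+1+0+0+0+0 mod 2 = 0
  s[1] = (011001100110011)·(001001010010010) mod 2 = 0+0+1+0+0+1+0+0+0+0+1+0+0+1+0 mod 2 = 0
  s[2] = (000111100001111)·(001001010010010) mod 2 = 0+0+0+0+0+1+0+0+0+0+0+0+0+1+0 mod 2 = 0
  s[3] = (000000011111111)·(001001010010010) mod 2 = 0+0+0+0+0+0+0+1+0+0+1+0+0+1+0 mod 2 = 1
Syndrome = 0001
Non-zero syndrome: error at position 8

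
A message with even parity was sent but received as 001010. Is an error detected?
Sum of received bits: 0+0+1+0+1+0 = 2; 2 mod 2 = 0. Result is 0 → no error detected.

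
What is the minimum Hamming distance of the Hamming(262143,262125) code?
d_min = 3 (every single-error-correcting Hamming code has d_min = 3).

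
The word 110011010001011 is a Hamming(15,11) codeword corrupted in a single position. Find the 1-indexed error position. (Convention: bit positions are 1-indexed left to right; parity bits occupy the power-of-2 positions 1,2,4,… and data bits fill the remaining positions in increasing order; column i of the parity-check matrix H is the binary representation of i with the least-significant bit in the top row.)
Syndrome s = H · r^T (mod 2), r = 110011010001011:
  s[0] = (101010101010101)·(110011010001011) mod 2 = 1+0+0+0+1+0+0+0+0+0+0+0+0+0+1 mod 2 = 1
  s[1] = (011001100110011)·(110011010001011) mod 2 = 0+1+0+0+0+1+0+0+0+0+0+0+0+1+1 mod 2 = 0
  s[2] = (000111100001111)·(110011010001011) mod 2 = 0+0+0+0+1+1+0+0+0+0+0+1+0+1+1 mod 2 = 1
  s[3] = (000000011111111)·(110011010001011) mod 2 = 0+0+0+0+0+0+0+1+0+0+0+1+0+1+1 mod 2 = 0
Syndrome = 1010
Column i of H is the binary representation of i, so the syndrome is the binary index of the flipped bit.
Read s = 1010 with s[0] as LSB: 1·2^0 + 0·2^1 + 1·2^2 + 0·2^3 = 5.
Error is at bit position 5.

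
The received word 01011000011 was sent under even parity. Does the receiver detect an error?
Sum of received bits: 0+1+0+1+1+0+0+0+0+1+1 = 5; 5 mod 2 = 1. Result is 1 ≠ 0 → error detected.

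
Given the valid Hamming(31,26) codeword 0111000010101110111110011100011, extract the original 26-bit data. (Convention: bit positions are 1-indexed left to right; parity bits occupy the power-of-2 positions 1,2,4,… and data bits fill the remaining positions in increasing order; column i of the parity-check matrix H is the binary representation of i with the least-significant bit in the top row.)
Parity bits occupy power-of-2 positions; data bits are at positions {3,5,6,7,9,10,11,12,13,14,15,17,18,19,20,21,22,23,24,25,26,27,28,29,30,31} (1-indexed).
Extract: c[3]=1 c[5]=0 c[6]=0 c[7]=0 c[9]=1 c[10]=0 c[11]=1 c[12]=0 c[13]=1 c[14]=1 c[15]=1 c[17]=1 c[18]=1 c[19]=1 c[20]=1 c[21]=1 c[22]=0 c[23]=0 c[24]=1 c[25]=1 c[26]=1 c[27]=0 c[28]=0 c[29]=0 c[30]=1 c[31]=1
Data = 10001010111111110011100011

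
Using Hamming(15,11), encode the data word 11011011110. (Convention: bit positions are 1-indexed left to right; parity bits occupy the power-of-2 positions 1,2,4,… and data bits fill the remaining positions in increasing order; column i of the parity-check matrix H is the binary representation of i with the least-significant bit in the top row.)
Codeword c = d · G (mod 2), d = 11011011110:
  c[0] = d·G[:,0] = (11011011110)·(11011010101) mod 2 = 1+1+0+1+1+0+1+0+1+0+0 mod 2 = 0
  c[1] = d·G[:,1] = (11011011110)·(10110110011) mod 2 = 1+0+0+1+0+0+1+0+0+1+0 mod 2 = 0
  c[2] = d·G[:,2] = (11011011110)·(10000000000) mod 2 = 1+0+0+0+0+0+0+0+0+0+0 mod 2 = 1
  c[3] = d·G[:,3] = (11011011110)·(01110001111) mod 2 = 0+1+0+1+0+0+0+1+1+1+0 mod 2 = 1
  c[4] = d·G[:,4] = (11011011110)·(01000000000) mod 2 = 0+1+0+0+0+0+0+0+0+0+0 mod 2 = 1
  c[5] = d·G[:,5] = (11011011110)·(00100000000) mod 2 = 0+0+0+0+0+0+0+0+0+0+0 mod 2 = 0
  c[6] = d·G[:,6] = (11011011110)·(00010000000) mod 2 = 0+0+0+1+0+0+0+0+0+0+0 mod 2 = 1
  c[7] = d·G[:,7] = (11011011110)·(00001111111) mod 2 = 0+0+0+0+1+0+1+1+1+1+0 mod 2 = 1
  c[8] = d·G[:,8] = (11011011110)·(00001000000) mod 2 = 0+0+0+0+1+0+0+0+0+0+0 mod 2 = 1
  c[9] = d·G[:,9] = (11011011110)·(00000100000) mod 2 = 0+0+0+0+0+0+0+0+0+0+0 mod 2 = 0
  c[10] = d·G[:,10] = (11011011110)·(00000010000) mod 2 = 0+0+0+0+0+0+1+0+0+0+0 mod 2 = 1
  c[11] = d·G[:,11] = (11011011110)·(00000001000) mod 2 = 0+0+0+0+0+0+0+1+0+0+0 mod 2 = 1
  c[12] = d·G[:,12] = (11011011110)·(00000000100) mod 2 = 0+0+0+0+0+0+0+0+1+0+0 mod 2 = 1
  c[13] = d·G[:,13] = (11011011110)·(00000000010) mod 2 = 0+0+0+0+0+0+0+0+0+1+0 mod 2 = 1
  c[14] = d·G[:,14] = (11011011110)·(00000000001) mod 2 = 0+0+0+0+0+0+0+0+0+0+0 mod 2 = 0
Codeword = 001110111011110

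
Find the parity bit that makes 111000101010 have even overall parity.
Sum of data bits: 1+1+1+0+0+0+1+0+1+0+1+0 = 6.
6 mod 2 = 0, so parity bit = 0.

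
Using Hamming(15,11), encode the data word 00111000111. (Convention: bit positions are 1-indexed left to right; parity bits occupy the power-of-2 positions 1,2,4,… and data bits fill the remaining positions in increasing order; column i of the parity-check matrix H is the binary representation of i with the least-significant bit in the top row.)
Codeword c = d · G (mod 2), d = 00111000111:
  c[0] = d·G[:,0] = (00111000111)·(11011010101) mod 2 = 0+0+0+1+1+0+0+0+1+0+1 mod 2 = 0
  c[1] = d·G[:,1] = (00111000111)·(10110110011) mod 2 = 0+0+1+1+0+0+0+0+0+1+1 mod 2 = 0
  c[2] = d·G[:,2] = (00111000111)·(10000000000) mod 2 = 0+0+0+0+0+0+0+0+0+0+0 mod 2 = 0
  c[3] = d·G[:,3] = (00111000111)·(01110001111) mod 2 = 0+0+1+1+0+0+0+0+1+1+1 mod 2 = 1
  c[4] = d·G[:,4] = (00111000111)·(01000000000) mod 2 = 0+0+0+0+0+0+0+0+0+0+0 mod 2 = 0
  c[5] = d·G[:,5] = (00111000111)·(00100000000) mod 2 = 0+0+1+0+0+0+0+0+0+0+0 mod 2 = 1
  c[6] = d·G[:,6] = (00111000111)·(00010000000) mod 2 = 0+0+0+1+0+0+0+0+0+0+0 mod 2 = 1
  c[7] = d·G[:,7] = (00111000111)·(00001111111) mod 2 = 0+0+0+0+1+0+0+0+1+1+1 mod 2 = 0
  c[8] = d·G[:,8] = (00111000111)·(00001000000) mod 2 = 0+0+0+0+1+0+0+0+0+0+0 mod 2 = 1
  c[9] = d·G[:,9] = (00111000111)·(00000100000) mod 2 = 0+0+0+0+0+0+0+0+0+0+0 mod 2 = 0
  c[10] = d·G[:,10] = (00111000111)·(00000010000) mod 2 = 0+0+0+0+0+0+0+0+0+0+0 mod 2 = 0
  c[11] = d·G[:,11] = (00111000111)·(00000001000) mod 2 = 0+0+0+0+0+0+0+0+0+0+0 mod 2 = 0
  c[12] = d·G[:,12] = (00111000111)·(00000000100) mod 2 = 0+0+0+0+0+0+0+0+1+0+0 mod 2 = 1
  c[13] = d·G[:,13] = (00111000111)·(00000000010) mod 2 = 0+0+0+0+0+0+0+0+0+1+0 mod 2 = 1
  c[14] = d·G[:,14] = (00111000111)·(00000000001) mod 2 = 0+0+0+0+0+0+0+0+0+0+1 mod 2 = 1
Codeword = 000101101000111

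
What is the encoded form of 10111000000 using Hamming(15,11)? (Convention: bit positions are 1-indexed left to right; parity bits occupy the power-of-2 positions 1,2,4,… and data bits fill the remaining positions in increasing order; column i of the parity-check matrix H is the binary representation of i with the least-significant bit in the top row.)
Codeword c = d · G (mod 2), d = 10111000000:
  c[0] = d·G[:,0] = (10111000000)·(11011010101) mod 2 = 1+0+0+1+1+0+0+0+0+0+0 mod 2 = 1
  c[1] = d·G[:,1] = (10111000000)·(10110110011) mod 2 = 1+0+1+1+0+0+0+0+0+0+0 mod 2 = 1
  c[2] = d·G[:,2] = (10111000000)·(10000000000) mod 2 = 1+0+0+0+0+0+0+0+0+0+0 mod 2 = 1
  c[3] = d·G[:,3] = (10111000000)·(01110001111) mod 2 = 0+0+1+1+0+0+0+0+0+0+0 mod 2 = 0
  c[4] = d·G[:,4] = (10111000000)·(01000000000) mod 2 = 0+0+0+0+0+0+0+0+0+0+0 mod 2 = 0
  c[5] = d·G[:,5] = (10111000000)·(00100000000) mod 2 = 0+0+1+0+0+0+0+0+0+0+0 mod 2 = 1
  c[6] = d·G[:,6] = (10111000000)·(00010000000) mod 2 = 0+0+0+1+0+0+0+0+0+0+0 mod 2 = 1
  c[7] = d·G[:,7] = (10111000000)·(00001111111) mod 2 = 0+0+0+0+1+0+0+0+0+0+0 mod 2 = 1
  c[8] = d·G[:,8] = (10111000000)·(00001000000) mod 2 = 0+0+0+0+1+0+0+0+0+0+0 mod 2 = 1
  c[9] = d·G[:,9] = (10111000000)·(00000100000) mod 2 = 0+0+0+0+0+0+0+0+0+0+0 mod 2 = 0
  c[10] = d·G[:,10] = (10111000000)·(00000010000) mod 2 = 0+0+0+0+0+0+0+0+0+0+0 mod 2 = 0
  c[11] = d·G[:,11] = (10111000000)·(00000001000) mod 2 = 0+0+0+0+0+0+0+0+0+0+0 mod 2 = 0
  c[12] = d·G[:,12] = (10111000000)·(00000000100) mod 2 = 0+0+0+0+0+0+0+0+0+0+0 mod 2 = 0
  c[13] = d·G[:,13] = (10111000000)·(00000000010) mod 2 = 0+0+0+0+0+0+0+0+0+0+0 mod 2 = 0
  c[14] = d·G[:,14] = (10111000000)·(00000000001) mod 2 = 0+0+0+0+0+0+0+0+0+0+0 mod 2 = 0
Codeword = 111001111000000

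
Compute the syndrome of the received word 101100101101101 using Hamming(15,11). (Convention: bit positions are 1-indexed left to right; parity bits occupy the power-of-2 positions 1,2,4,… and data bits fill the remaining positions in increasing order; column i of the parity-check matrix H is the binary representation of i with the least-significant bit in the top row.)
Syndrome s = H · r^T (mod 2), r = 101100101101101:
  s[0] = (101010101010101)·(101100101101101) mod 2 = 1+0+1+0+0+0+1+0+1+0+0+0+1+0+1 mod 2 = 0
  s[1] = (011001100110011)·(101100101101101) mod 2 = 0+0+1+0+0+0+1+0+0+1+0+0+0+0+1 mod 2 = 0
  s[2] = (000111100001111)·(101100101101101) mod 2 = 0+0+0+1+0+0+1+0+0+0+0+1+1+0+1 mod 2 = 1
  s[3] = (000000011111111)·(101100101101101) mod 2 = 0+0+0+0+0+0+0+0+1+1+0+1+1+0+1 mod 2 = 1
Syndrome = 0011
Non-zero syndrome: error at position 12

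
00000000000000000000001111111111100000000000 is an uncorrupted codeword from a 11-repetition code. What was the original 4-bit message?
Split into 11-bit blocks: 00000000000 00000000000 11111111111 00000000000
Data = 0010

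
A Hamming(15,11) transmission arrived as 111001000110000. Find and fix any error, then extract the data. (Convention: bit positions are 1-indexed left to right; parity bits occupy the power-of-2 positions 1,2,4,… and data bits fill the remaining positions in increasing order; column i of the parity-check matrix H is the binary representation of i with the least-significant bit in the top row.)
Syndrome s = H · r^T (mod 2), r = 111001000110000:
  s[0] = (101010101010101)·(111001000110000) mod 2 = 1+0+1+0+0+0+0+0+0+0+1+0+0+0+0 mod 2 = 1
  s[1] = (011001100110011)·(111001000110000) mod 2 = 0+1+1+0+0+1+0+0+0+1+1+0+0+0+0 mod 2 = 1
  s[2] = (000111100001111)·(111001000110000) mod 2 = 0+0+0+0+0+1+0+0+0+0+0+0+0+0+0 mod 2 = 1
  s[3] = (000000011111111)·(111001000110000) mod 2 = 0+0+0+0+0+0+0+0+0+1+1+0+0+0+0 mod 2 = 0
Syndrome = 1110
Column 7 of H equals this syndrome → error at bit 7 (1-indexed).
Flip bit 7: 111001000110000 → 111001100110000
Extract data bits at positions {3,5,6,7,9,10,11,12,13,14,15}: 10110110000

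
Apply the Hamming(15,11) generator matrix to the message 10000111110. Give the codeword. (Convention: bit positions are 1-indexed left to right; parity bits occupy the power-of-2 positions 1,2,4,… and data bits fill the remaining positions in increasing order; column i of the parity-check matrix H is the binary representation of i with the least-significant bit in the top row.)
Codeword c = d · G (mod 2), d = 10000111110:
  c[0] = d·G[:,0] = (10000111110)·(11011010101) mod 2 = 1+0+0+0+0+0+1+0+1+0+0 mod 2 = 1
  c[1] = d·G[:,1] = (10000111110)·(10110110011) mod 2 = 1+0+0+0+0+1+1+0+0+1+0 mod 2 = 0
  c[2] = d·G[:,2] = (10000111110)·(10000000000) mod 2 = 1+0+0+0+0+0+0+0+0+0+0 mod 2 = 1
  c[3] = d·G[:,3] = (10000111110)·(01110001111) mod 2 = 0+0+0+0+0+0+0+1+1+1+0 mod 2 = 1
  c[4] = d·G[:,4] = (10000111110)·(01000000000) mod 2 = 0+0+0+0+0+0+0+0+0+0+0 mod 2 = 0
  c[5] = d·G[:,5] = (10000111110)·(00100000000) mod 2 = 0+0+0+0+0+0+0+0+0+0+0 mod 2 = 0
  c[6] = d·G[:,6] = (10000111110)·(00010000000) mod 2 = 0+0+0+0+0+0+0+0+0+0+0 mod 2 = 0
  c[7] = d·G[:,7] = (10000111110)·(00001111111) mod 2 = 0+0+0+0+0+1+1+1+1+1+0 mod 2 = 1
  c[8] = d·G[:,8] = (10000111110)·(00001000000) mod 2 = 0+0+0+0+0+0+0+0+0+0+0 mod 2 = 0
  c[9] = d·G[:,9] = (10000111110)·(00000100000) mod 2 = 0+0+0+0+0+1+0+0+0+0+0 mod 2 = 1
  c[10] = d·G[:,10] = (10000111110)·(00000010000) mod 2 = 0+0+0+0+0+0+1+0+0+0+0 mod 2 = 1
  c[11] = d·G[:,11] = (10000111110)·(00000001000) mod 2 = 0+0+0+0+0+0+0+1+0+0+0 mod 2 = 1
  c[12] = d·G[:,12] = (10000111110)·(00000000100) mod 2 = 0+0+0+0+0+0+0+0+1+0+0 mod 2 = 1
  c[13] = d·G[:,13] = (10000111110)·(00000000010) mod 2 = 0+0+0+0+0+0+0+0+0+1+0 mod 2 = 1
  c[14] = d·G[:,14] = (10000111110)·(00000000001) mod 2 = 0+0+0+0+0+0+0+0+0+0+0 mod 2 = 0
Codeword = 101100010111110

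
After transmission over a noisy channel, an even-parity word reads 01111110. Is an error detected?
Sum of received bits: 0+1+1+1+1+1+1+0 = 6; 6 mod 2 = 0. Result is 0 → no error detected.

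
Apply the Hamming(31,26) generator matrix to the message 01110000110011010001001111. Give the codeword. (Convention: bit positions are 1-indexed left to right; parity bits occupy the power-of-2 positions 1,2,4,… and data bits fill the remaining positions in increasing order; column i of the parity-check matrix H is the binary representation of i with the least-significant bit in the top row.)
Codeword c = d · G (mod 2), d = 01110000110011010001001111:
  c[0] = d·G[:,0] = (01110000110011010001001111)·(11011010101101010101010101) mod 2 = 0+1+0+1+0+0+0+0+1+0+0+0+0+1+0+1+0+0+0+1+0+0+0+1+0+1 mod 2 = 0
  c[1] = d·G[:,1] = (01110000110011010001001111)·(10110110011011001100110011) mod 2 = 0+0+1+1+0+0+0+0+0+1+0+0+1+1+0+0+0+0+0+0+0+0+0+0+1+1 mod 2 = 1
  c[2] = d·G[:,2] = (01110000110011010001001111)·(10000000000000000000000000) mod 2 = 0+0+0+0+0+0+0+0+0+0+0+0+0+0+0+0+0+0+0+0+0+0+0+0+0+0 mod 2 = 0
  c[3] = d·G[:,3] = (01110000110011010001001111)·(01110001111000111100001111) mod 2 = 0+1+1+1+0+0+0+0+1+1+0+0+0+0+0+1+0+0+0+0+0+0+1+1+1+1 mod 2 = 0
  c[4] = d·G[:,4] = (01110000110011010001001111)·(01000000000000000000000000) mod 2 = 0+1+0+0+0+0+0+0+0+0+0+0+0+0+0+0+0+0+0+0+0+0+0+0+0+0 mod 2 = 1
  c[5] = d·G[:,5] = (01110000110011010001001111)·(00100000000000000000000000) mod 2 = 0+0+1+0+0+0+0+0+0+0+0+0+0+0+0+0+0+0+0+0+0+0+0+0+0+0 mod 2 = 1
  c[6] = d·G[:,6] = (01110000110011010001001111)·(00010000000000000000000000) mod 2 = 0+0+0+1+0+0+0+0+0+0+0+0+0+0+0+0+0+0+0+0+0+0+0+0+0+0 mod 2 = 1
  c[7] = d·G[:,7] = (01110000110011010001001111)·(00001111111000000011111111) mod 2 = 0+0+0+0+0+0+0+0+1+1+0+0+0+0+0+0+0+0+0+1+0+0+1+1+1+1 mod 2 = 1
  c[8] = d·G[:,8] = (01110000110011010001001111)·(00001000000000000000000000) mod 2 = 0+0+0+0+0+0+0+0+0+0+0+0+0+0+0+0+0+0+0+0+0+0+0+0+0+0 mod 2 = 0
  c[9] = d·G[:,9] = (01110000110011010001001111)·(00000100000000000000000000) mod 2 = 0+0+0+0+0+0+0+0+0+0+0+0+0+0+0+0+0+0+0+0+0+0+0+0+0+0 mod 2 = 0
  c[10] = d·G[:,10] = (01110000110011010001001111)·(00000010000000000000000000) mod 2 = 0+0+0+0+0+0+0+0+0+0+0+0+0+0+0+0+0+0+0+0+0+0+0+0+0+0 mod 2 = 0
  c[11] = d·G[:,11] = (01110000110011010001001111)·(00000001000000000000000000) mod 2 = 0+0+0+0+0+0+0+0+0+0+0+0+0+0+0+0+0+0+0+0+0+0+0+0+0+0 mod 2 = 0
  c[12] = d·G[:,12] = (01110000110011010001001111)·(00000000100000000000000000) mod 2 = 0+0+0+0+0+0+0+0+1+0+0+0+0+0+0+0+0+0+0+0+0+0+0+0+0+0 mod 2 = 1
  c[13] = d·G[:,13] = (01110000110011010001001111)·(00000000010000000000000000) mod 2 = 0+0+0+0+0+0+0+0+0+1+0+0+0+0+0+0+0+0+0+0+0+0+0+0+0+0 mod 2 = 1
  c[14] = d·G[:,14] = (01110000110011010001001111)·(00000000001000000000000000) mod 2 = 0+0+0+0+0+0+0+0+0+0+0+0+0+0+0+0+0+0+0+0+0+0+0+0+0+0 mod 2 = 0
  c[15] = d·G[:,15] = (01110000110011010001001111)·(00000000000111111111111111) mod 2 = 0+0+0+0+0+0+0+0+0+0+0+0+1+1+0+1+0+0+0+1+0+0+1+1+1+1 mod 2 = 0
  c[16] = d·G[:,16] = (01110000110011010001001111)·(00000000000100000000000000) mod 2 = 0+0+0+0+0+0+0+0+0+0+0+0+0+0+0+0+0+0+0+0+0+0+0+0+0+0 mod 2 = 0
  c[17] = d·G[:,17] = (01110000110011010001001111)·(00000000000010000000000000) mod 2 = 0+0+0+0+0+0+0+0+0+0+0+0+1+0+0+0+0+0+0+0+0+0+0+0+0+0 mod 2 = 1
  c[18] = d·G[:,18] = (01110000110011010001001111)·(00000000000001000000000000) mod 2 = 0+0+0+0+0+0+0+0+0+0+0+0+0+1+0+0+0+0+0+0+0+0+0+0+0+0 mod 2 = 1
  c[19] = d·G[:,19] = (01110000110011010001001111)·(00000000000000100000000000) mod 2 = 0+0+0+0+0+0+0+0+0+0+0+0+0+0+0+0+0+0+0+0+0+0+0+0+0+0 mod 2 = 0
  c[20] = d·G[:,20] = (01110000110011010001001111)·(00000000000000010000000000) mod 2 = 0+0+0+0+0+0+0+0+0+0+0+0+0+0+0+1+0+0+0+0+0+0+0+0+0+0 mod 2 = 1
  c[21] = d·G[:,21] = (01110000110011010001001111)·(00000000000000001000000000) mod 2 = 0+0+0+0+0+0+0+0+0+0+0+0+0+0+0+0+0+0+0+0+0+0+0+0+0+0 mod 2 = 0
  c[22] = d·G[:,22] = (01110000110011010001001111)·(00000000000000000100000000) mod 2 = 0+0+0+0+0+0+0+0+0+0+0+0+0+0+0+0+0+0+0+0+0+0+0+0+0+0 mod 2 = 0
  c[23] = d·G[:,23] = (01110000110011010001001111)·(00000000000000000010000000) mod 2 = 0+0+0+0+0+0+0+0+0+0+0+0+0+0+0+0+0+0+0+0+0+0+0+0+0+0 mod 2 = 0
  c[24] = d·G[:,24] = (01110000110011010001001111)·(00000000000000000001000000) mod 2 = 0+0+0+0+0+0+0+0+0+0+0+0+0+0+0+0+0+0+0+1+0+0+0+0+0+0 mod 2 = 1
  c[25] = d·G[:,25] = (01110000110011010001001111)·(00000000000000000000100000) mod 2 = 0+0+0+0+0+0+0+0+0+0+0+0+0+0+0+0+0+0+0+0+0+0+0+0+0+0 mod 2 = 0
  c[26] = d·G[:,26] = (01110000110011010001001111)·(00000000000000000000010000) mod 2 = 0+0+0+0+0+0+0+0+0+0+0+0+0+0+0+0+0+0+0+0+0+0+0+0+0+0 mod 2 = 0
  c[27] = d·G[:,27] = (01110000110011010001001111)·(00000000000000000000001000) mod 2 = 0+0+0+0+0+0+0+0+0+0+0+0+0+0+0+0+0+0+0+0+0+0+1+0+0+0 mod 2 = 1
  c[28] = d·G[:,28] = (01110000110011010001001111)·(00000000000000000000000100) mod 2 = 0+0+0+0+0+0+0+0+0+0+0+0+0+0+0+0+0+0+0+0+0+0+0+1+0+0 mod 2 = 1
  c[29] = d·G[:,29] = (01110000110011010001001111)·(00000000000000000000000010) mod 2 = 0+0+0+0+0+0+0+0+0+0+0+0+0+0+0+0+0+0+0+0+0+0+0+0+1+0 mod 2 = 1
  c[30] = d·G[:,30] = (01110000110011010001001111)·(00000000000000000000000001) mod 2 = 0+0+0+0+0+0+0+0+0+0+0+0+0+0+0+0+0+0+0+0+0+0+0+0+0+1 mod 2 = 1
Codeword = 0100111100001100011010001001111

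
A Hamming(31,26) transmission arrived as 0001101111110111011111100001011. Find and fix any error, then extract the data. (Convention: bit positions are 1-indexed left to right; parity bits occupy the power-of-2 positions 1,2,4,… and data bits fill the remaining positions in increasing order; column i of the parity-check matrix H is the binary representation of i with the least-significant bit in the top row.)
Syndrome s = H · r^T (mod 2), r = 0001101111110111011111100001011:
  s[0] = (1010101010101010101010101010101)·(0001101111110111011111100001011) mod 2 = 0+0+0+0+1+0+1+0+1+0+1+0+0+0+1+0+0+0+1+0+1+0+1+0+0+0+0+0+0+0+1 mod 2 = 1
  s[1] = (0110011001100110011001100110011)·(0001101111110111011111100001011) mod 2 = 0+0+0+0+0+0+1+0+0+1+1+0+0+1+1+0+0+1+1+0+0+1+1+0+0+0+0+0+0+1+1 mod 2 = 1
  s[2] = (0001111000011110000111100001111)·(0001101111110111011111100001011) mod 2 = 0+0+0+1+1+0+1+0+0+0+0+1+0+1+1+0+0+0+0+1+1+1+1+0+0+0+0+1+0+1+1 mod 2 = 1
  s[3] = (0000000111111110000000011111111)·(0001101111110111011111100001011) mod 2 = 0+0+0+0+0+0+0+1+1+1+1+1+0+1+1+0+0+0+0+0+0+0+0+0+0+0+0+1+0+1+1 mod 2 = 0
  s[4] = (0000000000000001111111111111111)·(0001101111110111011111100001011) mod 2 = 0+0+0+0+0+0+0+0+0+0+0+0+0+0+0+1+0+1+1+1+1+1+1+0+0+0+0+1+0+1+1 mod 2 = 0
Syndrome = 11100
Column 7 of H equals this syndrome → error at bit 7 (1-indexed).
Flip bit 7: 0001101111110111011111100001011 → 0001100111110111011111100001011
Extract data bits at positions {3,5,6,7,9,10,11,12,13,14,15,17,18,19,20,21,22,23,24,25,26,27,28,29,30,31}: 01001111011011111100001011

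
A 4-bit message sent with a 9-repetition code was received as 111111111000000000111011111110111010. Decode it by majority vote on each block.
Split into 9-bit blocks and majority-vote each:
  block 1 = 111111111: 9 ones, 0 zeros → 1
  block 2 = 000000000: 0 ones, 9 zeros → 0
  block 3 = 111011111: 8 ones, 1 zeros → 1
  block 4 = 110111010: 6 ones, 3 zeros → 1
Decoded = 1011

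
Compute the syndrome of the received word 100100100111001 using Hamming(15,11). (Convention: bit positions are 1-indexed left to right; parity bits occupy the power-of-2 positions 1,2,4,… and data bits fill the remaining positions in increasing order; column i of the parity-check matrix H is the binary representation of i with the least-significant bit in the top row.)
Syndrome s = H · r^T (mod 2), r = 100100100111001:
  s[0] = (101010101010101)·(100100100111001) mod 2 = 1+0+0+0+0+0+1+0+0+0+1+0+0+0+1 mod 2 = 0
  s[1] = (011001100110011)·(100100100111001) mod 2 = 0+0+0+0+0+0+1+0+0+1+1+0+0+0+1 mod 2 = 0
  s[2] = (000111100001111)·(100100100111001) mod 2 = 0+0+0+1+0+0+1+0+0+0+0+1+0+0+1 mod 2 = 0
  s[3] = (000000011111111)·(100100100111001) mod 2 = 0+0+0+0+0+0+0+0+0+1+1+1+0+0+1 mod 2 = 0
Syndrome = 0000
s = 0: no error detected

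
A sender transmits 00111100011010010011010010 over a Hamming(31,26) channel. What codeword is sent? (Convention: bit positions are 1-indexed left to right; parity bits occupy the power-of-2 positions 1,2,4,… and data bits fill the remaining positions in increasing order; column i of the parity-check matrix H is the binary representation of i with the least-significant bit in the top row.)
Codeword c = d · G (mod 2), d = 00111100011010010011010010:
  c[0] = d·G[:,0] = (00111100011010010011010010)·(11011010101101010101010101) mod 2 = 0+0+0+1+1+0+0+0+0+0+1+0+0+0+0+1+0+0+0+1+0+1+0+0+0+0 mod 2 = 0
  c[1] = d·G[:,1] = (00111100011010010011010010)·(10110110011011001100110011) mod 2 = 0+0+1+1+0+1+0+0+0+1+1+0+1+0+0+0+0+0+0+0+0+1+0+0+1+0 mod 2 = 0
  c[2] = d·G[:,2] = (00111100011010010011010010)·(10000000000000000000000000) mod 2 = 0+0+0+0+0+0+0+0+0+0+0+0+0+0+0+0+0+0+0+0+0+0+0+0+0+0 mod 2 = 0
  c[3] = d·G[:,3] = (00111100011010010011010010)·(01110001111000111100001111) mod 2 = 0+0+1+1+0+0+0+0+0+1+1+0+0+0+0+1+0+0+0+0+0+0+0+0+1+0 mod 2 = 0
  c[4] = d·G[:,4] = (00111100011010010011010010)·(01000000000000000000000000) mod 2 = 0+0+0+0+0+0+0+0+0+0+0+0+0+0+0+0+0+0+0+0+0+0+0+0+0+0 mod 2 = 0
  c[5] = d·G[:,5] = (00111100011010010011010010)·(00100000000000000000000000) mod 2 = 0+0+1+0+0+0+0+0+0+0+0+0+0+0+0+0+0+0+0+0+0+0+0+0+0+0 mod 2 = 1
  c[6] = d·G[:,6] = (00111100011010010011010010)·(00010000000000000000000000) mod 2 = 0+0+0+1+0+0+0+0+0+0+0+0+0+0+0+0+0+0+0+0+0+0+0+0+0+0 mod 2 = 1
  c[7] = d·G[:,7] = (00111100011010010011010010)·(00001111111000000011111111) mod 2 = 0+0+0+0+1+1+0+0+0+1+1+0+0+0+0+0+0+0+1+1+0+1+0+0+1+0 mod 2 = 0
  c[8] = d·G[:,8] = (00111100011010010011010010)·(00001000000000000000000000) mod 2 = 0+0+0+0+1+0+0+0+0+0+0+0+0+0+0+0+0+0+0+0+0+0+0+0+0+0 mod 2 = 1
  c[9] = d·G[:,9] = (00111100011010010011010010)·(00000100000000000000000000) mod 2 = 0+0+0+0+0+1+0+0+0+0+0+0+0+0+0+0+0+0+0+0+0+0+0+0+0+0 mod 2 = 1
  c[10] = d·G[:,10] = (00111100011010010011010010)·(00000010000000000000000000) mod 2 = 0+0+0+0+0+0+0+0+0+0+0+0+0+0+0+0+0+0+0+0+0+0+0+0+0+0 mod 2 = 0
  c[11] = d·G[:,11] = (00111100011010010011010010)·(00000001000000000000000000) mod 2 = 0+0+0+0+0+0+0+0+0+0+0+0+0+0+0+0+0+0+0+0+0+0+0+0+0+0 mod 2 = 0
  c[12] = d·G[:,12] = (00111100011010010011010010)·(00000000100000000000000000) mod 2 = 0+0+0+0+0+0+0+0+0+0+0+0+0+0+0+0+0+0+0+0+0+0+0+0+0+0 mod 2 = 0
  c[13] = d·G[:,13] = (00111100011010010011010010)·(00000000010000000000000000) mod 2 = 0+0+0+0+0+0+0+0+0+1+0+0+0+0+0+0+0+0+0+0+0+0+0+0+0+0 mod 2 = 1
  c[14] = d·G[:,14] = (00111100011010010011010010)·(00000000001000000000000000) mod 2 = 0+0+0+0+0+0+0+0+0+0+1+0+0+0+0+0+0+0+0+0+0+0+0+0+0+0 mod 2 = 1
  c[15] = d·G[:,15] = (00111100011010010011010010)·(00000000000111111111111111) mod 2 = 0+0+0+0+0+0+0+0+0+0+0+0+1+0+0+1+0+0+1+1+0+1+0+0+1+0 mod 2 = 0
  c[16] = d·G[:,16] = (00111100011010010011010010)·(00000000000100000000000000) mod 2 = 0+0+0+0+0+0+0+0+0+0+0+0+0+0+0+0+0+0+0+0+0+0+0+0+0+0 mod 2 = 0
  c[17] = d·G[:,17] = (00111100011010010011010010)·(00000000000010000000000000) mod 2 = 0+0+0+0+0+0+0+0+0+0+0+0+1+0+0+0+0+0+0+0+0+0+0+0+0+0 mod 2 = 1
  c[18] = d·G[:,18] = (00111100011010010011010010)·(00000000000001000000000000) mod 2 = 0+0+0+0+0+0+0+0+0+0+0+0+0+0+0+0+0+0+0+0+0+0+0+0+0+0 mod 2 = 0
  c[19] = d·G[:,19] = (00111100011010010011010010)·(00000000000000100000000000) mod 2 = 0+0+0+0+0+0+0+0+0+0+0+0+0+0+0+0+0+0+0+0+0+0+0+0+0+0 mod 2 = 0
  c[20] = d·G[:,20] = (00111100011010010011010010)·(00000000000000010000000000) mod 2 = 0+0+0+0+0+0+0+0+0+0+0+0+0+0+0+1+0+0+0+0+0+0+0+0+0+0 mod 2 = 1
  c[21] = d·G[:,21] = (00111100011010010011010010)·(00000000000000001000000000) mod 2 = 0+0+0+0+0+0+0+0+0+0+0+0+0+0+0+0+0+0+0+0+0+0+0+0+0+0 mod 2 = 0
  c[22] = d·G[:,22] = (00111100011010010011010010)·(00000000000000000100000000) mod 2 = 0+0+0+0+0+0+0+0+0+0+0+0+0+0+0+0+0+0+0+0+0+0+0+0+0+0 mod 2 = 0
  c[23] = d·G[:,23] = (00111100011010010011010010)·(00000000000000000010000000) mod 2 = 0+0+0+0+0+0+0+0+0+0+0+0+0+0+0+0+0+0+1+0+0+0+0+0+0+0 mod 2 = 1
  c[24] = d·G[:,24] = (00111100011010010011010010)·(00000000000000000001000000) mod 2 = 0+0+0+0+0+0+0+0+0+0+0+0+0+0+0+0+0+0+0+1+0+0+0+0+0+0 mod 2 = 1
  c[25] = d·G[:,25] = (00111100011010010011010010)·(00000000000000000000100000) mod 2 = 0+0+0+0+0+0+0+0+0+0+0+0+0+0+0+0+0+0+0+0+0+0+0+0+0+0 mod 2 = 0
  c[26] = d·G[:,26] = (00111100011010010011010010)·(00000000000000000000010000) mod 2 = 0+0+0+0+0+0+0+0+0+0+0+0+0+0+0+0+0+0+0+0+0+1+0+0+0+0 mod 2 = 1
  c[27] = d·G[:,27] = (00111100011010010011010010)·(00000000000000000000001000) mod 2 = 0+0+0+0+0+0+0+0+0+0+0+0+0+0+0+0+0+0+0+0+0+0+0+0+0+0 mod 2 = 0
  c[28] = d·G[:,28] = (00111100011010010011010010)·(00000000000000000000000100) mod 2 = 0+0+0+0+0+0+0+0+0+0+0+0+0+0+0+0+0+0+0+0+0+0+0+0+0+0 mod 2 = 0
  c[29] = d·G[:,29] = (00111100011010010011010010)·(00000000000000000000000010) mod 2 = 0+0+0+0+0+0+0+0+0+0+0+0+0+0+0+0+0+0+0+0+0+0+0+0+1+0 mod 2 = 1
  c[30] = d·G[:,30] = (00111100011010010011010010)·(00000000000000000000000001) mod 2 = 0+0+0+0+0+0+0+0+0+0+0+0+0+0+0+0+0+0+0+0+0+0+0+0+0+0 mod 2 = 0
Codeword = 0000011011000110010010011010010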